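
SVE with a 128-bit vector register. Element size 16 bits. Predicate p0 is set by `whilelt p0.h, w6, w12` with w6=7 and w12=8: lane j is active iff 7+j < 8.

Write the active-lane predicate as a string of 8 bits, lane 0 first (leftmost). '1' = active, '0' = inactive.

predicate = 10000000

register lanes = 128/16 = 8
p0[j] = (7+j < 8); true for j=0..0 → 1 lanes set
bits (lane 0 leftmost): 10000000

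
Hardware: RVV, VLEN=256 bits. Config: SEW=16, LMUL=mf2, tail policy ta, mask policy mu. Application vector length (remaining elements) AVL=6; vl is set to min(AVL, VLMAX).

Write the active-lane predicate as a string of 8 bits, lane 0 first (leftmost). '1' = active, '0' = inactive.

VLMAX = VLEN×LMUL/SEW = 256×1/2/16 = 8
vl ← min(6, 8) = 6
bits (lane 0 leftmost): 11111100

predicate = 11111100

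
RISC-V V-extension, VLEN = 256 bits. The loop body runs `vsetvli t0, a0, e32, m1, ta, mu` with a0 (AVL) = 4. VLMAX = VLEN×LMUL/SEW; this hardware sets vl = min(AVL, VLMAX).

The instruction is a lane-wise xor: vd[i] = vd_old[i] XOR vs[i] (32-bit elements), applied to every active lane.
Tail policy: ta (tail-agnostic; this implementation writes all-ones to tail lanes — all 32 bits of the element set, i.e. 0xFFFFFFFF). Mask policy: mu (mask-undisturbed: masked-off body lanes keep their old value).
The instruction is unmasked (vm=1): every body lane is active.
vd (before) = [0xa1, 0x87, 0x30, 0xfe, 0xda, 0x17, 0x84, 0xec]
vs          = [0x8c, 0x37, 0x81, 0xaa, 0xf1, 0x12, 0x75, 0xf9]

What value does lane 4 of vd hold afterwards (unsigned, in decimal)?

vd[4] = 4294967295

VLMAX = (256 × 1) / 32 = 8 lanes
vl = min(AVL, VLMAX) = min(4, 8) = 4
vd[0] xor(0xa1,0x8c) -> 0x2d
vd[1] xor(0x87,0x37) -> 0xb0
vd[2] xor(0x30,0x81) -> 0xb1
vd[3] xor(0xfe,0xaa) -> 0x54
vd[4] tail/ones -> 0xffffffff
vd[5] tail/ones -> 0xffffffff
vd[6] tail/ones -> 0xffffffff
vd[7] tail/ones -> 0xffffffff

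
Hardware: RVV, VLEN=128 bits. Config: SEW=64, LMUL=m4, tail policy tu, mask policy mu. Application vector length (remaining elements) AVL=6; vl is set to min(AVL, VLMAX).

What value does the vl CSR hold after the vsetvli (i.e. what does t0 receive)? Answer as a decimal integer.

vl = 6

VLMAX = VLEN×LMUL/SEW = 128×4/64 = 8
vl ← min(6, 8) = 6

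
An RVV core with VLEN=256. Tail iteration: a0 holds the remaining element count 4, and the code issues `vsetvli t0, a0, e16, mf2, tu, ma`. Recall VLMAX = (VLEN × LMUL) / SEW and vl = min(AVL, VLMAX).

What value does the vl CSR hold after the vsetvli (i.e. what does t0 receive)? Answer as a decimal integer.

VLMAX = VLEN×LMUL/SEW = 256×1/2/16 = 8
vl ← min(4, 8) = 4

vl = 4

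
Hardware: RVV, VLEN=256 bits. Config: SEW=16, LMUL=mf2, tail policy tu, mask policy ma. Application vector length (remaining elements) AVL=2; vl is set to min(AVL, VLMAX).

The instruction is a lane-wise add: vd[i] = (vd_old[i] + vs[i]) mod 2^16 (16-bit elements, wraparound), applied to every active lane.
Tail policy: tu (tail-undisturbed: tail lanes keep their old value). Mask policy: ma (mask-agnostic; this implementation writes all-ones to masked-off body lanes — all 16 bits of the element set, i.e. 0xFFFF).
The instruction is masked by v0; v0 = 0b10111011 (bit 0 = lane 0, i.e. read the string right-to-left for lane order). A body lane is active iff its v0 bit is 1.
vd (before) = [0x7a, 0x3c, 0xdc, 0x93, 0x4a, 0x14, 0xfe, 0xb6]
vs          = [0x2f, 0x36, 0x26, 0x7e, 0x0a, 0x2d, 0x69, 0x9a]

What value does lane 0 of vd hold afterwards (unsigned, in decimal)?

vd[0] = 169

VLMAX = (256 × 1/2) / 16 = 8 lanes
vl ← min(2, 8) = 2
vd[0] add(0x7a,0x2f) -> 0xa9
vd[1] add(0x3c,0x36) -> 0x72
vd[2] tail/keep -> 0xdc
vd[3] tail/keep -> 0x93
vd[4] tail/keep -> 0x4a
vd[5] tail/keep -> 0x14
vd[6] tail/keep -> 0xfe
vd[7] tail/keep -> 0xb6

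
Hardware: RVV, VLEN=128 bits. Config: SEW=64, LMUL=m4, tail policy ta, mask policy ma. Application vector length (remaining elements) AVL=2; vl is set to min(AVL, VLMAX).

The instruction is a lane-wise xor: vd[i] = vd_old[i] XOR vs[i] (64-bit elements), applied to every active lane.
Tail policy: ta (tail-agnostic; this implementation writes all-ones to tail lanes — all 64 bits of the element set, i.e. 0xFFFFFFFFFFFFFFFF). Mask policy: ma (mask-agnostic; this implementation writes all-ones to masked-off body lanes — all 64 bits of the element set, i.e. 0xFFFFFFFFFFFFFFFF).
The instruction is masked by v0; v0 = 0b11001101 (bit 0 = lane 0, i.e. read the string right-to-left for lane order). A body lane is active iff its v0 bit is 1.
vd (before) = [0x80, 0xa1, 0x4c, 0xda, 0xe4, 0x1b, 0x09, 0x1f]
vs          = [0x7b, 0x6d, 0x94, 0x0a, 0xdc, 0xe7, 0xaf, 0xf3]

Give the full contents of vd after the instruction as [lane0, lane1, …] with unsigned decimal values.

lanes per group: 128·4/64 = 8
vl = min(AVL, VLMAX) = min(2, 8) = 2
vd[0] xor(0x80,0x7b) -> 0xfb
vd[1] mask-off/ones -> 0xffffffffffffffff
vd[2] tail/ones -> 0xffffffffffffffff
vd[3] tail/ones -> 0xffffffffffffffff
vd[4] tail/ones -> 0xffffffffffffffff
vd[5] tail/ones -> 0xffffffffffffffff
vd[6] tail/ones -> 0xffffffffffffffff
vd[7] tail/ones -> 0xffffffffffffffff

vd = [251, 18446744073709551615, 18446744073709551615, 18446744073709551615, 18446744073709551615, 18446744073709551615, 18446744073709551615, 18446744073709551615]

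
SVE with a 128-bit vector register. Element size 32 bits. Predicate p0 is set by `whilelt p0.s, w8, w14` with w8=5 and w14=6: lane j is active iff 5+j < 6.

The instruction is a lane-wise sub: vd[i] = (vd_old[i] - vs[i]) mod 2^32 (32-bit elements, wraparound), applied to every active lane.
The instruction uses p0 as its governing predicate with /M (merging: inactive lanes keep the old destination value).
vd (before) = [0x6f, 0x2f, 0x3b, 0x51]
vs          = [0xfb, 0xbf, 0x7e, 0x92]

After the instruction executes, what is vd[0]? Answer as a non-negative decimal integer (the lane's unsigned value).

vd[0] = 4294967156

lane count: 128 div 32 = 4
p0[j] = (5+j < 6); true for j=0..0 → 1 lanes set
lane  0: sub(0x6f,0xfb) ⇒ 0xffffff74
lane  1: tail/keep ⇒ 0x2f
lane  2: tail/keep ⇒ 0x3b
lane  3: tail/keep ⇒ 0x51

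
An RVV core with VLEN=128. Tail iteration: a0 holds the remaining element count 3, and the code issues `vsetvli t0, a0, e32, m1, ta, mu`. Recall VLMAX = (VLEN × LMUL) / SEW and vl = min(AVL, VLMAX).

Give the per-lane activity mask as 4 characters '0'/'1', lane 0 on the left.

predicate = 1110

lanes per group: 128·1/32 = 4
AVL=3 ≤ VLMAX=4, so vl = 3
bits (lane 0 leftmost): 1110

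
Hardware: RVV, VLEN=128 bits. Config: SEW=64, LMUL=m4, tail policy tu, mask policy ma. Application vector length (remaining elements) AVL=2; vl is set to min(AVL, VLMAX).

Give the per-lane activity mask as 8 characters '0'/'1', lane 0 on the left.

VLMAX = VLEN×LMUL/SEW = 128×4/64 = 8
vl ← min(2, 8) = 2
bits (lane 0 leftmost): 11000000

predicate = 11000000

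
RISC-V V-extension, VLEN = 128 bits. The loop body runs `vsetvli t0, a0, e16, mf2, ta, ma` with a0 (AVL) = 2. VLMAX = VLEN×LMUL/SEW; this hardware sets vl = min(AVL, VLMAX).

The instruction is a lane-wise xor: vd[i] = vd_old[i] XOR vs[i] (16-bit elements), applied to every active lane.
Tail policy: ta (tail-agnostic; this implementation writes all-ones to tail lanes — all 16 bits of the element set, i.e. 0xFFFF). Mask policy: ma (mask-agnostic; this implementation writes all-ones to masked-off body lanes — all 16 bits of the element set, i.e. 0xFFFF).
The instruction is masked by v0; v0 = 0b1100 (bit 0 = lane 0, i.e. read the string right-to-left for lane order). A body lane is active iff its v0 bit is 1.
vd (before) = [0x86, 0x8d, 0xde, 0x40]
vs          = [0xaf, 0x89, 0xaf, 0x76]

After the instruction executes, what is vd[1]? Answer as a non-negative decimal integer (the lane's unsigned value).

vd[1] = 65535

VLMAX = VLEN×LMUL/SEW = 128×1/2/16 = 4
vl = min(AVL, VLMAX) = min(2, 4) = 2
[0] mask-off/ones = 0xffff
[1] mask-off/ones = 0xffff
[2] tail/ones = 0xffff
[3] tail/ones = 0xffff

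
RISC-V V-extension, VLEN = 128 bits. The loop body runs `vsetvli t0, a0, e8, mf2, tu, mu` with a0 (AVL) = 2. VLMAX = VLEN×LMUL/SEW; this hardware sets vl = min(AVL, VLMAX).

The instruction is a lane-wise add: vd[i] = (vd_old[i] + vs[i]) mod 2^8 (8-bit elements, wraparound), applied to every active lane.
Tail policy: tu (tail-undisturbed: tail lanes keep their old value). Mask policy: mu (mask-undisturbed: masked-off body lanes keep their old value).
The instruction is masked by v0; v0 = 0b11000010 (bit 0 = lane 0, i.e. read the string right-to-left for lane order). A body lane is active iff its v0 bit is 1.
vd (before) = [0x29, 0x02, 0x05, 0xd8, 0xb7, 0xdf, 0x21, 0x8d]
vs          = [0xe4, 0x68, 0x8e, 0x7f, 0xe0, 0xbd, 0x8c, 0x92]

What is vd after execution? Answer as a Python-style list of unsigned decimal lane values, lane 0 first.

vd = [41, 106, 5, 216, 183, 223, 33, 141]

VLMAX = (128 × 1/2) / 8 = 8 lanes
vl ← min(2, 8) = 2
  i=0: mask-off/keep → 41
  i=1: add(0x02,0x68) → 106
  i=2: tail/keep → 5
  i=3: tail/keep → 216
  i=4: tail/keep → 183
  i=5: tail/keep → 223
  i=6: tail/keep → 33
  i=7: tail/keep → 141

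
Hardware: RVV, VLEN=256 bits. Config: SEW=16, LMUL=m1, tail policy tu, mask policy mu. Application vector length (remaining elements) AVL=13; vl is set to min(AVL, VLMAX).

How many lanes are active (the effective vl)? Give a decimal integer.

vl = 13

VLMAX = VLEN×LMUL/SEW = 256×1/16 = 16
vl = min(AVL, VLMAX) = min(13, 16) = 13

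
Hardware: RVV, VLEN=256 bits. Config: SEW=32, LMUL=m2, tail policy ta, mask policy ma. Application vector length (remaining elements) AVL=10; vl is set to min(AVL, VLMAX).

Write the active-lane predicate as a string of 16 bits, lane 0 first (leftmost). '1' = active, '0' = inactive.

predicate = 1111111111000000

lanes per group: 256·2/32 = 16
vl = min(AVL, VLMAX) = min(10, 16) = 10
bits (lane 0 leftmost): 1111111111000000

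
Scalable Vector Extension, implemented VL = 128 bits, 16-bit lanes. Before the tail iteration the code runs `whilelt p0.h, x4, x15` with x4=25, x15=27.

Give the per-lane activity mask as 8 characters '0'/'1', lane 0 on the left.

lane count: 128 div 16 = 8
p0[j] = (25+j < 27); true for j=0..1 → 2 lanes set
bits (lane 0 leftmost): 11000000

predicate = 11000000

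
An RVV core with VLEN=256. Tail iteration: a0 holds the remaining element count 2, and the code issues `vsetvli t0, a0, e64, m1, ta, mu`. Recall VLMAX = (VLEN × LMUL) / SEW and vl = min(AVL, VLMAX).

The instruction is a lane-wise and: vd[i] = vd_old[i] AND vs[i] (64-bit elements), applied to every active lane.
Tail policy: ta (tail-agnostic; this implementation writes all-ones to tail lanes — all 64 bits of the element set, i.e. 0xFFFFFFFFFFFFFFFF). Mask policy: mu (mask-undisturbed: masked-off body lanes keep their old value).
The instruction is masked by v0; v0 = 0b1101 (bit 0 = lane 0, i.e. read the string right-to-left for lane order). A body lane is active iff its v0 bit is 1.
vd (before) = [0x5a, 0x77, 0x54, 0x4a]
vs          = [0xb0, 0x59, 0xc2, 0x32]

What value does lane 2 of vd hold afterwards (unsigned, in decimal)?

vd[2] = 18446744073709551615

lanes per group: 256·1/64 = 4
AVL=2 ≤ VLMAX=4, so vl = 2
vd[0] and(0x5a,0xb0) -> 0x10
vd[1] mask-off/keep -> 0x77
vd[2] tail/ones -> 0xffffffffffffffff
vd[3] tail/ones -> 0xffffffffffffffff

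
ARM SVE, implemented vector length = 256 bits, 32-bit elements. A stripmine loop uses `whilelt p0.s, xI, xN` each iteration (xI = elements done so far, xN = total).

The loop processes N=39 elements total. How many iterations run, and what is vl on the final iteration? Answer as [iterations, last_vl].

[iterations, last_vl] = [5, 7]

256-bit reg / 32-bit elem → 8 lanes
39 elements at 8/iter → 5 passes, remainder 7 on the last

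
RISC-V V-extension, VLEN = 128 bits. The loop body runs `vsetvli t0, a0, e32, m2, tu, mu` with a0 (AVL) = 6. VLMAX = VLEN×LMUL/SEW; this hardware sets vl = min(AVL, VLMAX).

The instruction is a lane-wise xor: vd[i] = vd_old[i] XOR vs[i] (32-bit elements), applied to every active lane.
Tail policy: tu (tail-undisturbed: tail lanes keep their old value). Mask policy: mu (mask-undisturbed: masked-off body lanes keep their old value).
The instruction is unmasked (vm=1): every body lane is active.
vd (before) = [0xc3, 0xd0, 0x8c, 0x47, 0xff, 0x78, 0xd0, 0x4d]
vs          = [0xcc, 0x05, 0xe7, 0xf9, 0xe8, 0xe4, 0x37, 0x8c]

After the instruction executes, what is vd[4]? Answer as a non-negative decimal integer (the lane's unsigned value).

lanes per group: 128·2/32 = 8
AVL=6 ≤ VLMAX=8, so vl = 6
lane  0: xor(0xc3,0xcc) ⇒ 0x0f
lane  1: xor(0xd0,0x05) ⇒ 0xd5
lane  2: xor(0x8c,0xe7) ⇒ 0x6b
lane  3: xor(0x47,0xf9) ⇒ 0xbe
lane  4: xor(0xff,0xe8) ⇒ 0x17
lane  5: xor(0x78,0xe4) ⇒ 0x9c
lane  6: tail/keep ⇒ 0xd0
lane  7: tail/keep ⇒ 0x4d

vd[4] = 23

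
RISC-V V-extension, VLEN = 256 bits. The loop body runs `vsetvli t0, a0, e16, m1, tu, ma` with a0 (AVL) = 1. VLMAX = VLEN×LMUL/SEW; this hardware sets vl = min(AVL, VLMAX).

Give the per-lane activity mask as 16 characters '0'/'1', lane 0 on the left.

VLMAX = (256 × 1) / 16 = 16 lanes
vl ← min(1, 16) = 1
bits (lane 0 leftmost): 1000000000000000

predicate = 1000000000000000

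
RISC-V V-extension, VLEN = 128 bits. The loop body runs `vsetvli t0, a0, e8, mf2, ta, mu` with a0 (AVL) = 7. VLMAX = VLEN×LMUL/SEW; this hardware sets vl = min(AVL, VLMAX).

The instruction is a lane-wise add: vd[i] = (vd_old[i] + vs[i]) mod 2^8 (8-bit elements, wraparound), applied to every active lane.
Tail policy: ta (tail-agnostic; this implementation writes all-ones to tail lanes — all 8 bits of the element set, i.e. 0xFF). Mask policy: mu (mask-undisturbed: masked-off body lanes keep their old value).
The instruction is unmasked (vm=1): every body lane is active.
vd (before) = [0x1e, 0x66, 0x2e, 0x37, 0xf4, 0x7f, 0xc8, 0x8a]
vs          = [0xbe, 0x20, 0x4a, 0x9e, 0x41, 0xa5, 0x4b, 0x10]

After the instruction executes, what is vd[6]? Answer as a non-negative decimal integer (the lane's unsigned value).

lanes per group: 128·1/2/8 = 8
vl ← min(7, 8) = 7
  i=0: add(0x1e,0xbe) → 220
  i=1: add(0x66,0x20) → 134
  i=2: add(0x2e,0x4a) → 120
  i=3: add(0x37,0x9e) → 213
  i=4: add(0xf4,0x41) → 53
  i=5: add(0x7f,0xa5) → 36
  i=6: add(0xc8,0x4b) → 19
  i=7: tail/ones → 255

vd[6] = 19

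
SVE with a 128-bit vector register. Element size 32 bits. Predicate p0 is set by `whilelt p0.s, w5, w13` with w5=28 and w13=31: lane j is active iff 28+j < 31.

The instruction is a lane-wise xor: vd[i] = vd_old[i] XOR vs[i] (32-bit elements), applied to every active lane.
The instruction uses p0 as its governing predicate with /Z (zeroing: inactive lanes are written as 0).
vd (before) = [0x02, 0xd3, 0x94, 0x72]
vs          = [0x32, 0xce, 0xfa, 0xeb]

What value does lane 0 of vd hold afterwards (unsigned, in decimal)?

lane count: 128 div 32 = 4
p0[j] = (28+j < 31); true for j=0..2 → 3 lanes set
  i=0: xor(0x02,0x32) → 48
  i=1: xor(0xd3,0xce) → 29
  i=2: xor(0x94,0xfa) → 110
  i=3: tail/zero → 0

vd[0] = 48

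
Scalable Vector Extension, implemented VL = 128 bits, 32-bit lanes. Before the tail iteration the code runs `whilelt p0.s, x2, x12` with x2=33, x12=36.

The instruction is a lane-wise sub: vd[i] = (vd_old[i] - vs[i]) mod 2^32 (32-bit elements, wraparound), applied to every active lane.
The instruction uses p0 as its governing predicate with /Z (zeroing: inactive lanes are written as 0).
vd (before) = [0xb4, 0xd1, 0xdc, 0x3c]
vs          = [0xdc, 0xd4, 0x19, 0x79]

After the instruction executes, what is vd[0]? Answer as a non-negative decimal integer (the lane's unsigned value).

128-bit reg / 32-bit elem → 4 lanes
whilelt: lane j active iff 33+j < 36 → j < 3 → 3 active
vd[0] sub(0xb4,0xdc) -> 0xffffffd8
vd[1] sub(0xd1,0xd4) -> 0xfffffffd
vd[2] sub(0xdc,0x19) -> 0xc3
vd[3] tail/zero -> 0x00

vd[0] = 4294967256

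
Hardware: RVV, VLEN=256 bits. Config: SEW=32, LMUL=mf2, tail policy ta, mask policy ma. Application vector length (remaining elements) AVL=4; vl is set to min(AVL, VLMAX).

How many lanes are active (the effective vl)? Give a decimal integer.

VLMAX = (256 × 1/2) / 32 = 4 lanes
AVL=4 ≤ VLMAX=4, so vl = 4

vl = 4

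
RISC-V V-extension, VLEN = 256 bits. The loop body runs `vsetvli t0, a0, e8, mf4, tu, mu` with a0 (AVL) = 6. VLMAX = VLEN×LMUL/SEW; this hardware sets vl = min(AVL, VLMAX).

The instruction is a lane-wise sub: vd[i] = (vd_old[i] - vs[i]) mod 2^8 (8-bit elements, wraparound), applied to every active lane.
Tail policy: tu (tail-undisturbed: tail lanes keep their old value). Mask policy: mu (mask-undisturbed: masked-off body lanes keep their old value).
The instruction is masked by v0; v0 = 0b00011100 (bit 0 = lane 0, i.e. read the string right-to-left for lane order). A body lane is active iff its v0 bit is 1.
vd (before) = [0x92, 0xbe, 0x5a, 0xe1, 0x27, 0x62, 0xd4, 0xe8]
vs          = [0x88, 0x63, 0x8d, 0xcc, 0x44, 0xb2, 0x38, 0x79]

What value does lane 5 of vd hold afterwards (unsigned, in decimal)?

vd[5] = 98

VLMAX = (256 × 1/4) / 8 = 8 lanes
AVL=6 ≤ VLMAX=8, so vl = 6
[0] mask-off/keep = 0x92
[1] mask-off/keep = 0xbe
[2] sub(0x5a,0x8d) = 0xcd
[3] sub(0xe1,0xcc) = 0x15
[4] sub(0x27,0x44) = 0xe3
[5] mask-off/keep = 0x62
[6] tail/keep = 0xd4
[7] tail/keep = 0xe8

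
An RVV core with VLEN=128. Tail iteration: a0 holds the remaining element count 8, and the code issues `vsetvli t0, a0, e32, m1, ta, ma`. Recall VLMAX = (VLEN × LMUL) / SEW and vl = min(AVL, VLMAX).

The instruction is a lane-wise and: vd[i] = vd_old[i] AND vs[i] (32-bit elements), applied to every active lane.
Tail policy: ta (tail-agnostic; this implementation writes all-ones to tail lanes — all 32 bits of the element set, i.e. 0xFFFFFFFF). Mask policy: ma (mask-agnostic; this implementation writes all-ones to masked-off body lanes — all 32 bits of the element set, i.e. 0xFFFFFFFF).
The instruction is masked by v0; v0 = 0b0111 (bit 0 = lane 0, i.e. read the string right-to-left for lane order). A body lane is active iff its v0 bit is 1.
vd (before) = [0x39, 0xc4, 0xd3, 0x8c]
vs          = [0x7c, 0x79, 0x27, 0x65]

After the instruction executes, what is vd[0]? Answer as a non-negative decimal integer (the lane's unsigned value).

vd[0] = 56

VLMAX = (128 × 1) / 32 = 4 lanes
AVL=8 > VLMAX=4, so vl = 4
[0] and(0x39,0x7c) = 0x38
[1] and(0xc4,0x79) = 0x40
[2] and(0xd3,0x27) = 0x03
[3] mask-off/ones = 0xffffffff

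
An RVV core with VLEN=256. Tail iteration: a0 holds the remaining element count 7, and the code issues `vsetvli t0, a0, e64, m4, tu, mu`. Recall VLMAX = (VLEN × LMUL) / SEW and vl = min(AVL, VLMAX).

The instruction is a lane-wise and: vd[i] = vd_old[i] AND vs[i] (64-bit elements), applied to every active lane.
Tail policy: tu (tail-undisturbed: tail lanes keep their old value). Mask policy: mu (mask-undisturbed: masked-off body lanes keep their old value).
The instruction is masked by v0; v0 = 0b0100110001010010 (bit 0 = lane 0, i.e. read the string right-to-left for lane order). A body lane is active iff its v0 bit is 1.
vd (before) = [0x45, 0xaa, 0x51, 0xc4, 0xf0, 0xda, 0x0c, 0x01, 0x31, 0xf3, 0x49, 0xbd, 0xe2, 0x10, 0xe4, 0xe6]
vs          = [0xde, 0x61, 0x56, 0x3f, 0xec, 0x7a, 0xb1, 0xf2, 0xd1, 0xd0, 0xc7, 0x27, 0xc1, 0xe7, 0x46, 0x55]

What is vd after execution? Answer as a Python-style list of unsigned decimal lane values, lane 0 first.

lanes per group: 256·4/64 = 16
AVL=7 ≤ VLMAX=16, so vl = 7
lane  0: mask-off/keep ⇒ 0x45
lane  1: and(0xaa,0x61) ⇒ 0x20
lane  2: mask-off/keep ⇒ 0x51
lane  3: mask-off/keep ⇒ 0xc4
lane  4: and(0xf0,0xec) ⇒ 0xe0
lane  5: mask-off/keep ⇒ 0xda
lane  6: and(0x0c,0xb1) ⇒ 0x00
lane  7: tail/keep ⇒ 0x01
lane  8: tail/keep ⇒ 0x31
lane  9: tail/keep ⇒ 0xf3
lane 10: tail/keep ⇒ 0x49
lane 11: tail/keep ⇒ 0xbd
lane 12: tail/keep ⇒ 0xe2
lane 13: tail/keep ⇒ 0x10
lane 14: tail/keep ⇒ 0xe4
lane 15: tail/keep ⇒ 0xe6

vd = [69, 32, 81, 196, 224, 218, 0, 1, 49, 243, 73, 189, 226, 16, 228, 230]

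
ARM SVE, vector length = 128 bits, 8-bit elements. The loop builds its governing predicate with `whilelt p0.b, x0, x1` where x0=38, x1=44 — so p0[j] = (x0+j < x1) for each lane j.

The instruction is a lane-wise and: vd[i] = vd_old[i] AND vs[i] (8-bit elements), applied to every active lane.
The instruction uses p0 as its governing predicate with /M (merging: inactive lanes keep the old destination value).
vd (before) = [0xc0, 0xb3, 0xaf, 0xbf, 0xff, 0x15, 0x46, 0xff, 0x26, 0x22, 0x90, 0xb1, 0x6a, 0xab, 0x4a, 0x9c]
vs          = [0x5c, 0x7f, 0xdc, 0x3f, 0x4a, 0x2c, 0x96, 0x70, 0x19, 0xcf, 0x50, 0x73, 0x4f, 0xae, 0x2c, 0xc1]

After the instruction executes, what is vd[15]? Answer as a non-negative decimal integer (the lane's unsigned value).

vd[15] = 156

128-bit reg / 8-bit elem → 16 lanes
whilelt: lane j active iff 38+j < 44 → j < 6 → 6 active
  i=0: and(0xc0,0x5c) → 64
  i=1: and(0xb3,0x7f) → 51
  i=2: and(0xaf,0xdc) → 140
  i=3: and(0xbf,0x3f) → 63
  i=4: and(0xff,0x4a) → 74
  i=5: and(0x15,0x2c) → 4
  i=6: tail/keep → 70
  i=7: tail/keep → 255
  i=8: tail/keep → 38
  i=9: tail/keep → 34
  i=10: tail/keep → 144
  i=11: tail/keep → 177
  i=12: tail/keep → 106
  i=13: tail/keep → 171
  i=14: tail/keep → 74
  i=15: tail/keep → 156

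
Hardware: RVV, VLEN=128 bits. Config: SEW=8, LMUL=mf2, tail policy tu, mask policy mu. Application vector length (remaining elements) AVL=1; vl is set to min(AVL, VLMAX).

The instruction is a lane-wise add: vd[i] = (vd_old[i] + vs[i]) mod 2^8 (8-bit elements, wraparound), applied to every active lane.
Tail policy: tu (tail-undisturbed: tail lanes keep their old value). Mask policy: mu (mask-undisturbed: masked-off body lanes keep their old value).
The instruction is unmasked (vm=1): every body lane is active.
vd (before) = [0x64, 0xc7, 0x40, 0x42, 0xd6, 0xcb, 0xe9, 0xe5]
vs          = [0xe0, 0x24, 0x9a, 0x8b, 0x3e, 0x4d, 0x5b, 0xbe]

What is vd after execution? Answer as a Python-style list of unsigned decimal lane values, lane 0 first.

lanes per group: 128·1/2/8 = 8
AVL=1 ≤ VLMAX=8, so vl = 1
[0] add(0x64,0xe0) = 0x44
[1] tail/keep = 0xc7
[2] tail/keep = 0x40
[3] tail/keep = 0x42
[4] tail/keep = 0xd6
[5] tail/keep = 0xcb
[6] tail/keep = 0xe9
[7] tail/keep = 0xe5

vd = [68, 199, 64, 66, 214, 203, 233, 229]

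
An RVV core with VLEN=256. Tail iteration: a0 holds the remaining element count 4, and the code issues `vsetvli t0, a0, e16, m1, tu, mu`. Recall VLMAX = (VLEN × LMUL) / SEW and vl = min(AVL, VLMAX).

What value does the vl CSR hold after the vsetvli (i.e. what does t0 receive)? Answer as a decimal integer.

vl = 4

lanes per group: 256·1/16 = 16
vl ← min(4, 16) = 4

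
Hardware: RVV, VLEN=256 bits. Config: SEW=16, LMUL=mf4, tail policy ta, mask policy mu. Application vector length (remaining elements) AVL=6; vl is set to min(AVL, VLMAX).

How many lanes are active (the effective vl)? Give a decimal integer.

VLMAX = (256 × 1/4) / 16 = 4 lanes
vl ← min(6, 4) = 4

vl = 4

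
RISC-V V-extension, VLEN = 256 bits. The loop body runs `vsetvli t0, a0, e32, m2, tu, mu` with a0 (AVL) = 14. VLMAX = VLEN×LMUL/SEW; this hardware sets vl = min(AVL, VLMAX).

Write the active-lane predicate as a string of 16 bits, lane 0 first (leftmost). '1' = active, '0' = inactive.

predicate = 1111111111111100

VLMAX = (256 × 2) / 32 = 16 lanes
AVL=14 ≤ VLMAX=16, so vl = 14
bits (lane 0 leftmost): 1111111111111100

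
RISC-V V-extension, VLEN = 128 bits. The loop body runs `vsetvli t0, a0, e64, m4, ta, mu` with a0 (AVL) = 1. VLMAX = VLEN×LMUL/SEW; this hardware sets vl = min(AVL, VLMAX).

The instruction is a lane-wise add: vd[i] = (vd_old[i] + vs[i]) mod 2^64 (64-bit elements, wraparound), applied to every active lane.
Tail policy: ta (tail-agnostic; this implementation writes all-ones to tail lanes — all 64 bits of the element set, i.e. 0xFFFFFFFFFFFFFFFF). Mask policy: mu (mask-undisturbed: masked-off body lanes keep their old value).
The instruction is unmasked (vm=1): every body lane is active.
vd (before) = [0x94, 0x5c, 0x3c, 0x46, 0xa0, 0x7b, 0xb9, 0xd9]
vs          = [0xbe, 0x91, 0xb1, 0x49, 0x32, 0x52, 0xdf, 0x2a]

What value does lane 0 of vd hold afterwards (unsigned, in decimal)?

VLMAX = (128 × 4) / 64 = 8 lanes
vl ← min(1, 8) = 1
[0] add(0x94,0xbe) = 0x152
[1] tail/ones = 0xffffffffffffffff
[2] tail/ones = 0xffffffffffffffff
[3] tail/ones = 0xffffffffffffffff
[4] tail/ones = 0xffffffffffffffff
[5] tail/ones = 0xffffffffffffffff
[6] tail/ones = 0xffffffffffffffff
[7] tail/ones = 0xffffffffffffffff

vd[0] = 338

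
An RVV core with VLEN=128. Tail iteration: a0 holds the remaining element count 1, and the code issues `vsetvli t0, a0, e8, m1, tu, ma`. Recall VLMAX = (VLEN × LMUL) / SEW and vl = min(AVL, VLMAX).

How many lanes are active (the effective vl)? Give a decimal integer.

VLMAX = (128 × 1) / 8 = 16 lanes
vl ← min(1, 16) = 1

vl = 1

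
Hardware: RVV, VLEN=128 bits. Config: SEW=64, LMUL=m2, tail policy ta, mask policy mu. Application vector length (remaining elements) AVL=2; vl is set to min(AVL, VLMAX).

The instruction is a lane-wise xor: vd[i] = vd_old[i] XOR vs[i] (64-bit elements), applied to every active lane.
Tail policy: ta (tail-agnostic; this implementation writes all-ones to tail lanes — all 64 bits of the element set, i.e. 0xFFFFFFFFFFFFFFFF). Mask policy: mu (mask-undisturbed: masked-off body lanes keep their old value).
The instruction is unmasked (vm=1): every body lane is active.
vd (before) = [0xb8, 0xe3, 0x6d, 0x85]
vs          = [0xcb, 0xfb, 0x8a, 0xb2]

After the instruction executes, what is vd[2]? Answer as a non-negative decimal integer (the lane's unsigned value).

VLMAX = VLEN×LMUL/SEW = 128×2/64 = 4
vl ← min(2, 4) = 2
lane  0: xor(0xb8,0xcb) ⇒ 0x73
lane  1: xor(0xe3,0xfb) ⇒ 0x18
lane  2: tail/ones ⇒ 0xffffffffffffffff
lane  3: tail/ones ⇒ 0xffffffffffffffff

vd[2] = 18446744073709551615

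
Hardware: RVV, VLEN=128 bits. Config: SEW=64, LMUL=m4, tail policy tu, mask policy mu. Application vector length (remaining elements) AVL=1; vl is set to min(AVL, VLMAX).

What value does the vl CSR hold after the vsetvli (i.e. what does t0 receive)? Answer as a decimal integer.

VLMAX = (128 × 4) / 64 = 8 lanes
AVL=1 ≤ VLMAX=8, so vl = 1

vl = 1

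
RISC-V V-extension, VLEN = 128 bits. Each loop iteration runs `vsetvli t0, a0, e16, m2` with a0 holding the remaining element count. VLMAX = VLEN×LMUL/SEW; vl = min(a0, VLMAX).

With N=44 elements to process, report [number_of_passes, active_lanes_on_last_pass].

[iterations, last_vl] = [3, 12]

VLMAX = (128 × 2) / 16 = 16 lanes
44 elements at 16/iter → 3 passes, remainder 12 on the last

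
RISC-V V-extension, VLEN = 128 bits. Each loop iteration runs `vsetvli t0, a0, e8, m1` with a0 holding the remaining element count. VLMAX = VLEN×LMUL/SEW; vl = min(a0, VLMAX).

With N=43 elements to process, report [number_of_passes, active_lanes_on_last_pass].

VLMAX = (128 × 1) / 8 = 16 lanes
N=43: ⌈43/16⌉ = 3 iters; last vl = 43 − 2×16 = 11

[iterations, last_vl] = [3, 11]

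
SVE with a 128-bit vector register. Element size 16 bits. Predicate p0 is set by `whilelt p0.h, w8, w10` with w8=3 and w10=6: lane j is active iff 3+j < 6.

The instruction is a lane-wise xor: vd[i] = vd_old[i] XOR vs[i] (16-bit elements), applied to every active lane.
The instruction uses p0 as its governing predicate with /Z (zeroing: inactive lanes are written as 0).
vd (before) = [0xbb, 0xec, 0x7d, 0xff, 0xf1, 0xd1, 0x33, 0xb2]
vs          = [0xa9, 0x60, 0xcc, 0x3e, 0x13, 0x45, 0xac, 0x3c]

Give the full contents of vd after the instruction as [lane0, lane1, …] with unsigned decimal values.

vd = [18, 140, 177, 0, 0, 0, 0, 0]

register lanes = 128/16 = 8
active while 3+j < 6, i.e. j ∈ [0,3) capped at 8 ⇒ 3
[0] xor(0xbb,0xa9) = 0x12
[1] xor(0xec,0x60) = 0x8c
[2] xor(0x7d,0xcc) = 0xb1
[3] tail/zero = 0x00
[4] tail/zero = 0x00
[5] tail/zero = 0x00
[6] tail/zero = 0x00
[7] tail/zero = 0x00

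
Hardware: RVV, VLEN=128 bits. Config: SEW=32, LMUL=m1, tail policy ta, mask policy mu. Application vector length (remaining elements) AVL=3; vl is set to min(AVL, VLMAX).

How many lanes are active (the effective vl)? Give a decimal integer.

vl = 3

VLMAX = (128 × 1) / 32 = 4 lanes
vl = min(AVL, VLMAX) = min(3, 4) = 3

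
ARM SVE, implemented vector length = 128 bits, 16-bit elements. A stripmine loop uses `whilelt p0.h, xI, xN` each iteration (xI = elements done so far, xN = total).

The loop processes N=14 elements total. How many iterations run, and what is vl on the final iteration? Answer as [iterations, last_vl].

[iterations, last_vl] = [2, 6]

128-bit reg / 16-bit elem → 8 lanes
iterations = ceil(14/8) = 2; final-pass vl = 6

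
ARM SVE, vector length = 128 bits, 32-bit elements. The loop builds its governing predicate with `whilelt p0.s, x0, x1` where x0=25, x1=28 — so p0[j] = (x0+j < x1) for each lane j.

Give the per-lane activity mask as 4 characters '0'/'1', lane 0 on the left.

lane count: 128 div 32 = 4
whilelt: lane j active iff 25+j < 28 → j < 3 → 3 active
bits (lane 0 leftmost): 1110

predicate = 1110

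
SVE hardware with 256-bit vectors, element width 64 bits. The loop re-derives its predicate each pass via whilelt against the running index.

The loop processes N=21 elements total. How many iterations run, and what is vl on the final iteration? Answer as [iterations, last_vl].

256-bit reg / 64-bit elem → 4 lanes
N=21: ⌈21/4⌉ = 6 iters; last vl = 21 − 5×4 = 1

[iterations, last_vl] = [6, 1]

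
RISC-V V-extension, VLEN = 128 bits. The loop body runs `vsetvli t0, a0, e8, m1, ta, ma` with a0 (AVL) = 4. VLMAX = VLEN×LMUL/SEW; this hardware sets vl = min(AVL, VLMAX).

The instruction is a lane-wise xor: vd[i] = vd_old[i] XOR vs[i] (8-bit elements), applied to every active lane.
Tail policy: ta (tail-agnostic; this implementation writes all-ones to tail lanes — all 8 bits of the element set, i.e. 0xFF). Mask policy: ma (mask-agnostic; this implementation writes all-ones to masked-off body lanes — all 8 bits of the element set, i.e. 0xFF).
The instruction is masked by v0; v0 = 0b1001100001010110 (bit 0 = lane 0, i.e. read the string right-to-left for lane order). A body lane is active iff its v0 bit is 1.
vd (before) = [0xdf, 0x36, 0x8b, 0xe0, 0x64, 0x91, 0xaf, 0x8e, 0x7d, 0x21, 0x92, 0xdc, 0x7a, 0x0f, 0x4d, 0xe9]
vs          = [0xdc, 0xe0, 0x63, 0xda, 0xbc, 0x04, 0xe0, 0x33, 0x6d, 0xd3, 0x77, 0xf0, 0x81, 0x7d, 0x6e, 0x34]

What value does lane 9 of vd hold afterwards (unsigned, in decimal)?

VLMAX = VLEN×LMUL/SEW = 128×1/8 = 16
AVL=4 ≤ VLMAX=16, so vl = 4
[0] mask-off/ones = 0xff
[1] xor(0x36,0xe0) = 0xd6
[2] xor(0x8b,0x63) = 0xe8
[3] mask-off/ones = 0xff
[4] tail/ones = 0xff
[5] tail/ones = 0xff
[6] tail/ones = 0xff
[7] tail/ones = 0xff
[8] tail/ones = 0xff
[9] tail/ones = 0xff
[10] tail/ones = 0xff
[11] tail/ones = 0xff
[12] tail/ones = 0xff
[13] tail/ones = 0xff
[14] tail/ones = 0xff
[15] tail/ones = 0xff

vd[9] = 255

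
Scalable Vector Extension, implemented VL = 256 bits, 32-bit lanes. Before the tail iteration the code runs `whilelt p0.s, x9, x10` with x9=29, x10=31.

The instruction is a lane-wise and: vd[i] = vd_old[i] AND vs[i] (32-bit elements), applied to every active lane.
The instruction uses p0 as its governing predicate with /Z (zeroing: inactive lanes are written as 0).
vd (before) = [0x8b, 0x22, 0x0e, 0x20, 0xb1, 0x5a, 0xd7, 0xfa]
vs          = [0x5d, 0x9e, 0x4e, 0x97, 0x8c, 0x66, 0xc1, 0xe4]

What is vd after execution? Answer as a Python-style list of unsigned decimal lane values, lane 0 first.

vd = [9, 2, 0, 0, 0, 0, 0, 0]

lane count: 256 div 32 = 8
active while 29+j < 31, i.e. j ∈ [0,2) capped at 8 ⇒ 2
lane  0: and(0x8b,0x5d) ⇒ 0x09
lane  1: and(0x22,0x9e) ⇒ 0x02
lane  2: tail/zero ⇒ 0x00
lane  3: tail/zero ⇒ 0x00
lane  4: tail/zero ⇒ 0x00
lane  5: tail/zero ⇒ 0x00
lane  6: tail/zero ⇒ 0x00
lane  7: tail/zero ⇒ 0x00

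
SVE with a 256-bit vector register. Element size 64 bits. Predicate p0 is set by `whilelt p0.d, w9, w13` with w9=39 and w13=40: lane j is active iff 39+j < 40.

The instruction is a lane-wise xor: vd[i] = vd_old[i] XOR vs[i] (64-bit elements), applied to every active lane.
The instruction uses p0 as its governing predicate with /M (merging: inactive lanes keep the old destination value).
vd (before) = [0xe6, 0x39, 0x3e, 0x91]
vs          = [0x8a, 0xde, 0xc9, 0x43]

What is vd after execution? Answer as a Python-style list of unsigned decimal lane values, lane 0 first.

vd = [108, 57, 62, 145]

register lanes = 256/64 = 4
whilelt: lane j active iff 39+j < 40 → j < 1 → 1 active
vd[0] xor(0xe6,0x8a) -> 0x6c
vd[1] tail/keep -> 0x39
vd[2] tail/keep -> 0x3e
vd[3] tail/keep -> 0x91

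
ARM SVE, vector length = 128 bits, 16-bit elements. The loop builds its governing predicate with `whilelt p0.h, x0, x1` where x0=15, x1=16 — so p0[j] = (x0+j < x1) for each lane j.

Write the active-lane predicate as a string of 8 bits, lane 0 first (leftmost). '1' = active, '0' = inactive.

predicate = 10000000

register lanes = 128/16 = 8
whilelt: lane j active iff 15+j < 16 → j < 1 → 1 active
bits (lane 0 leftmost): 10000000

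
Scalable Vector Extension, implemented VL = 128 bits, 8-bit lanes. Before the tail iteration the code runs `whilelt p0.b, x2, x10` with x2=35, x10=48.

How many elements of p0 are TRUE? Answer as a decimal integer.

128-bit reg / 8-bit elem → 16 lanes
active while 35+j < 48, i.e. j ∈ [0,13) capped at 16 ⇒ 13

vl = 13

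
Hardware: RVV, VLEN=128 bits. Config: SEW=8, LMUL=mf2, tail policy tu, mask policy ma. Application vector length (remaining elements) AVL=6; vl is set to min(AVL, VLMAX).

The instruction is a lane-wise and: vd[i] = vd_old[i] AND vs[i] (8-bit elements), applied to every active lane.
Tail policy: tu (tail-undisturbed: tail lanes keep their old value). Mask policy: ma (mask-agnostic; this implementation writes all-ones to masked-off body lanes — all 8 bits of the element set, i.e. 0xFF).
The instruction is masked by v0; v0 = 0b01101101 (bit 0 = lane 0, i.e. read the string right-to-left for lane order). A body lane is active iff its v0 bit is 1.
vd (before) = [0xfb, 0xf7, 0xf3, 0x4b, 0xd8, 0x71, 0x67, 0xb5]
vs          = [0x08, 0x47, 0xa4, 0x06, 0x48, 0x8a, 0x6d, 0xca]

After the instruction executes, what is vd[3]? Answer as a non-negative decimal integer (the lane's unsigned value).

vd[3] = 2

lanes per group: 128·1/2/8 = 8
vl ← min(6, 8) = 6
lane  0: and(0xfb,0x08) ⇒ 0x08
lane  1: mask-off/ones ⇒ 0xff
lane  2: and(0xf3,0xa4) ⇒ 0xa0
lane  3: and(0x4b,0x06) ⇒ 0x02
lane  4: mask-off/ones ⇒ 0xff
lane  5: and(0x71,0x8a) ⇒ 0x00
lane  6: tail/keep ⇒ 0x67
lane  7: tail/keep ⇒ 0xb5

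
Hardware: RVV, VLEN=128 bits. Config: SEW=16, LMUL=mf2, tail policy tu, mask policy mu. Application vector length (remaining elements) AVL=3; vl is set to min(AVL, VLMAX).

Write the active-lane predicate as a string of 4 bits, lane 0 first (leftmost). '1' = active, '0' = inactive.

predicate = 1110

VLMAX = VLEN×LMUL/SEW = 128×1/2/16 = 4
vl ← min(3, 4) = 3
bits (lane 0 leftmost): 1110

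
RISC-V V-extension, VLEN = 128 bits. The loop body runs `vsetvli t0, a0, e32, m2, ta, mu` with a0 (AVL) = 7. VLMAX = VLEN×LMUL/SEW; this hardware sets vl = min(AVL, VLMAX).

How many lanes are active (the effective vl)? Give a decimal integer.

vl = 7

lanes per group: 128·2/32 = 8
vl = min(AVL, VLMAX) = min(7, 8) = 7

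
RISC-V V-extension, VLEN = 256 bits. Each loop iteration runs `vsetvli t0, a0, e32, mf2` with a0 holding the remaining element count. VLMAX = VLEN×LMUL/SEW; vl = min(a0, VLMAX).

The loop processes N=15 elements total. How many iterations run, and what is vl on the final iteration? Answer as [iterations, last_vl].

VLMAX = VLEN×LMUL/SEW = 256×1/2/32 = 4
iterations = ceil(15/4) = 4; final-pass vl = 3

[iterations, last_vl] = [4, 3]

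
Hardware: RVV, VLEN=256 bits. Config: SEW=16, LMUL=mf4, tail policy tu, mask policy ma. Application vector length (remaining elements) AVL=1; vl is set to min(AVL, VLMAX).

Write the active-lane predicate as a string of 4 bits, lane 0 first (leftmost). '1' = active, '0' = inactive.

lanes per group: 256·1/4/16 = 4
vl ← min(1, 4) = 1
bits (lane 0 leftmost): 1000

predicate = 1000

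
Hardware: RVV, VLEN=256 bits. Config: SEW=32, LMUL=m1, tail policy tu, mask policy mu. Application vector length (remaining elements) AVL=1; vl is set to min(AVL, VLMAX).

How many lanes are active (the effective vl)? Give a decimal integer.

lanes per group: 256·1/32 = 8
vl = min(AVL, VLMAX) = min(1, 8) = 1

vl = 1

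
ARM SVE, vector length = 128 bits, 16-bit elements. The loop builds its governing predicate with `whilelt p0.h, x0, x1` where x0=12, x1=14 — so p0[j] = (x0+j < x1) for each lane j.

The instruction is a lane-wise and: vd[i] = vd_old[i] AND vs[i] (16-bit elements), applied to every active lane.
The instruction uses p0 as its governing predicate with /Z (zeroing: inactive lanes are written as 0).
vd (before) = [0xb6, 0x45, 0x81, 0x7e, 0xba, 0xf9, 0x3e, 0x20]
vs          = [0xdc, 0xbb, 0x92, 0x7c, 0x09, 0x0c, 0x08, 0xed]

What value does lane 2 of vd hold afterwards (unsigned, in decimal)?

vd[2] = 0

register lanes = 128/16 = 8
whilelt: lane j active iff 12+j < 14 → j < 2 → 2 active
  i=0: and(0xb6,0xdc) → 148
  i=1: and(0x45,0xbb) → 1
  i=2: tail/zero → 0
  i=3: tail/zero → 0
  i=4: tail/zero → 0
  i=5: tail/zero → 0
  i=6: tail/zero → 0
  i=7: tail/zero → 0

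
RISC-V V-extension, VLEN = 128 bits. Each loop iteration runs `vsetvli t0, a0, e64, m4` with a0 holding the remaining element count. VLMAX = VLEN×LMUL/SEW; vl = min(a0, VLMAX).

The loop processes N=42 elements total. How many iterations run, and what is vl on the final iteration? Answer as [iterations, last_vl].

VLMAX = VLEN×LMUL/SEW = 128×4/64 = 8
N=42: ⌈42/8⌉ = 6 iters; last vl = 42 − 5×8 = 2

[iterations, last_vl] = [6, 2]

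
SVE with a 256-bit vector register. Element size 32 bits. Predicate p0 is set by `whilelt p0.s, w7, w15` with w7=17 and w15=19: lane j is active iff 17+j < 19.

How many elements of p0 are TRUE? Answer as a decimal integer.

256-bit reg / 32-bit elem → 8 lanes
p0[j] = (17+j < 19); true for j=0..1 → 2 lanes set

vl = 2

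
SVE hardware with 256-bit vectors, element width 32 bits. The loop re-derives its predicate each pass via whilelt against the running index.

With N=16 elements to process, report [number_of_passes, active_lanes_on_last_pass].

256-bit reg / 32-bit elem → 8 lanes
N=16: ⌈16/8⌉ = 2 iters; last vl = 16 − 1×8 = 8

[iterations, last_vl] = [2, 8]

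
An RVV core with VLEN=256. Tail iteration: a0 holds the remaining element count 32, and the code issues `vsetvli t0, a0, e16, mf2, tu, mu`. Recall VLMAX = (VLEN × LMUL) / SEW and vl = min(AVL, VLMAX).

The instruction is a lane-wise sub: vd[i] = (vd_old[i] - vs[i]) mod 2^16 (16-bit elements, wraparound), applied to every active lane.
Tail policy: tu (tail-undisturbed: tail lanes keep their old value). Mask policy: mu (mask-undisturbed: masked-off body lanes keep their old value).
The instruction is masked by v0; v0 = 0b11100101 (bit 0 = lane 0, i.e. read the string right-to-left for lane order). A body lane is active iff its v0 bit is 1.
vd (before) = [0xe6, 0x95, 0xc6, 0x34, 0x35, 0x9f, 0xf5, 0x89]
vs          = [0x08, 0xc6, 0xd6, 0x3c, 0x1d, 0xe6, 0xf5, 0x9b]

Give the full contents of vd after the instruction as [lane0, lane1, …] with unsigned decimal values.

VLMAX = (256 × 1/2) / 16 = 8 lanes
vl = min(AVL, VLMAX) = min(32, 8) = 8
  i=0: sub(0xe6,0x08) → 222
  i=1: mask-off/keep → 149
  i=2: sub(0xc6,0xd6) → 65520
  i=3: mask-off/keep → 52
  i=4: mask-off/keep → 53
  i=5: sub(0x9f,0xe6) → 65465
  i=6: sub(0xf5,0xf5) → 0
  i=7: sub(0x89,0x9b) → 65518

vd = [222, 149, 65520, 52, 53, 65465, 0, 65518]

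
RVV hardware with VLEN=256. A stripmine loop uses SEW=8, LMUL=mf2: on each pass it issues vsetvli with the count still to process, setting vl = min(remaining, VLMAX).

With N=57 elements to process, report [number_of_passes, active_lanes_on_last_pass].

lanes per group: 256·1/2/8 = 16
57 elements at 16/iter → 4 passes, remainder 9 on the last

[iterations, last_vl] = [4, 9]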